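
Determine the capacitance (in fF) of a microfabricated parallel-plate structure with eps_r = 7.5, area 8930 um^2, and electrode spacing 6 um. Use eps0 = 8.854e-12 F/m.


Step 1: Convert area to m^2: A = 8930e-12 m^2
Step 2: Convert gap to m: d = 6e-6 m
Step 3: C = eps0 * eps_r * A / d
C = 8.854e-12 * 7.5 * 8930e-12 / 6e-6
Step 4: Convert to fF (multiply by 1e15).
C = 98.83 fF


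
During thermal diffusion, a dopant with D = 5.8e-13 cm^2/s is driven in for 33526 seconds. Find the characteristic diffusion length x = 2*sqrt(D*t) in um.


Step 1: Compute D*t = 5.8e-13 * 33526 = 1.944508e-08 cm^2
Step 2: sqrt(D*t) = 1.39446e-04 cm
Step 3: x = 2 * 1.39446e-04 cm = 2.78892e-04 cm
Step 4: Convert to um (1 cm = 1e4 um): x = 2.789 um


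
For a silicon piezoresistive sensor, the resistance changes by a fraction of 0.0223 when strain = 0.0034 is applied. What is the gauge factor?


Step 1: Identify values.
dR/R = 0.0223, strain = 0.0034
Step 2: GF = (dR/R) / strain = 0.0223 / 0.0034
GF = 6.6


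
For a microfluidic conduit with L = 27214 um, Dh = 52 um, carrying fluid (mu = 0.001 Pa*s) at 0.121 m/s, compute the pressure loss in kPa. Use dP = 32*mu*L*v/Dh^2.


Step 1: Convert to SI: L = 27214e-6 m, Dh = 52e-6 m
Step 2: dP = 32 * 0.001 * 27214e-6 * 0.121 / (52e-6)^2
Step 3: dP = 38969.16 Pa
Step 4: Convert to kPa: dP = 38.97 kPa


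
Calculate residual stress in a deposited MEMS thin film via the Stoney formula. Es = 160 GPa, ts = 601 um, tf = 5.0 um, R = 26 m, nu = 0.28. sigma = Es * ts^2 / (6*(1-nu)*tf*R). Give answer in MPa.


Step 1: Compute numerator: Es * ts^2 = 160 * 601^2 = 57792160 (GPa*um^2)
Step 2: Compute denominator (R in um): 6*(1-nu)*tf*R = 6*0.72*5.0*26e6 = 561600000.0 (um^2)
Step 3: sigma (GPa) = 57792160 / 561600000.0 = 1.02906e-01 GPa
Step 4: Convert to MPa (x1000): sigma = 102.9 MPa


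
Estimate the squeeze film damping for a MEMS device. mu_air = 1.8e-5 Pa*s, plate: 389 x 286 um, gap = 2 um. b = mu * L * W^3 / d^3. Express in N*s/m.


Step 1: Convert to SI.
L = 389e-6 m, W = 286e-6 m, d = 2e-6 m
Step 2: W^3 = (286e-6)^3 = 2.34e-11 m^3
Step 3: d^3 = (2e-6)^3 = 8.00e-18 m^3
Step 4: b = 1.8e-5 * 389e-6 * 2.34e-11 / 8.00e-18
b = 2.05e-02 N*s/m


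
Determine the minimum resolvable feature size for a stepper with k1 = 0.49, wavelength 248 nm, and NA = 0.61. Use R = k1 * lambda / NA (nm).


Step 1: Identify values: k1 = 0.49, lambda = 248 nm, NA = 0.61
Step 2: R = k1 * lambda / NA
R = 0.49 * 248 / 0.61
R = 199.2 nm


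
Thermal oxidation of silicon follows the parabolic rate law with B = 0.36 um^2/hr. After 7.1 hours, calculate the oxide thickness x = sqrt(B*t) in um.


Step 1: Compute B*t = 0.36 * 7.1 = 2.556
Step 2: x = sqrt(2.556)
x = 1.599 um


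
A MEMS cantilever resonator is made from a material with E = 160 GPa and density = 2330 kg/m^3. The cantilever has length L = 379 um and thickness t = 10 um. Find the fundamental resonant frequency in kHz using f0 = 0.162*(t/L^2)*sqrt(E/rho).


Step 1: Convert units to SI.
t_SI = 10e-6 m, L_SI = 379e-6 m
Step 2: Calculate sqrt(E/rho).
sqrt(160e9 / 2330) = 8286.71 m/s
Step 3: Compute f0.
f0 = 0.162 * 10e-6 / (379e-6)^2 * 8286.71 = 93458.5 Hz = 93.46 kHz


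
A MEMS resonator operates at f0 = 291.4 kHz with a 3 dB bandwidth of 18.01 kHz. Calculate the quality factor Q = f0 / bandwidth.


Step 1: Q = f0 / bandwidth
Step 2: Q = 291.4 / 18.01
Q = 16.2


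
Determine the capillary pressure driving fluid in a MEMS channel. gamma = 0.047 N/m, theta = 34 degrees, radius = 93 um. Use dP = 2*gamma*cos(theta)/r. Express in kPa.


Step 1: cos(34 deg) = 0.829
Step 2: Convert r to m: r = 93e-6 m
Step 3: dP = 2 * 0.047 * 0.829 / 93e-6 = 837.9 Pa
Step 4: Convert Pa to kPa (divide by 1000).
dP = 0.84 kPa


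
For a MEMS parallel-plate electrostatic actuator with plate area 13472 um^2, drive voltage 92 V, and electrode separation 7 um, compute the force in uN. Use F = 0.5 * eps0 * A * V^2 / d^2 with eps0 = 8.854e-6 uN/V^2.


Step 1: Identify parameters.
eps0 = 8.854e-6 uN/V^2, A = 13472 um^2, V = 92 V, d = 7 um
Step 2: Compute V^2 = 92^2 = 8464
Step 3: Compute d^2 = 7^2 = 49
Step 4: F = 0.5 * 8.854e-6 * 13472 * 8464 / 49
F = 10.302 uN


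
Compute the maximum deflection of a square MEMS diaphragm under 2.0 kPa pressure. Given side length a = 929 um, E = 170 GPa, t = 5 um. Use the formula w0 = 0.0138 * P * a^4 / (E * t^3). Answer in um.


Step 1: Convert pressure to compatible units (E is in GPa, so P in GPa).
P = 2.0 kPa = 2.0e-6 GPa
Step 2: Compute numerator: 0.0138 * P * a^4.
a^4 = 929^4 = 744839767681
numerator = 0.0138 * 2.0e-6 * 744839767681 = 2.05576e+04
Step 3: Compute denominator: E * t^3 = 170 * 5^3 = 21250
Step 4: w0 = numerator / denominator = 2.05576e+04 / 21250 = 0.9674 um


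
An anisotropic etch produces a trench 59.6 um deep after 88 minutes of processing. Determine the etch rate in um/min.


Step 1: Etch rate = depth / time
Step 2: rate = 59.6 / 88
rate = 0.677 um/min


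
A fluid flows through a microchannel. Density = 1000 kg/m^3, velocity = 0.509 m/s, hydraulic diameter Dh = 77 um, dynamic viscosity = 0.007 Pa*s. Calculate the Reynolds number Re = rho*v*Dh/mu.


Step 1: Convert Dh to meters: Dh = 77e-6 m
Step 2: Re = rho * v * Dh / mu
Re = 1000 * 0.509 * 77e-6 / 0.007
Re = 5.599


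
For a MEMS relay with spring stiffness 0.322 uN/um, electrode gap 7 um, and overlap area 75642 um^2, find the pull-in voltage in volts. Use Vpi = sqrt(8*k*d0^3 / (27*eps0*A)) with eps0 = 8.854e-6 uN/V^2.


Step 1: Compute numerator: 8 * k * d0^3 = 8 * 0.322 * 7^3 = 883.568
Step 2: Compute denominator: 27 * eps0 * A = 27 * 8.854e-6 * 75642 = 18.082825
Step 3: Vpi = sqrt(883.568 / 18.082825)
Vpi = 6.99 V


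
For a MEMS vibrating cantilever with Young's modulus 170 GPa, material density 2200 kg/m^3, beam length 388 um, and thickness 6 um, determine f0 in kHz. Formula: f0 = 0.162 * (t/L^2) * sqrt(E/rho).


Step 1: Convert units to SI.
t_SI = 6e-6 m, L_SI = 388e-6 m
Step 2: Calculate sqrt(E/rho).
sqrt(170e9 / 2200) = 8790.49 m/s
Step 3: Compute f0.
f0 = 0.162 * 6e-6 / (388e-6)^2 * 8790.49 = 56756.5 Hz = 56.76 kHz


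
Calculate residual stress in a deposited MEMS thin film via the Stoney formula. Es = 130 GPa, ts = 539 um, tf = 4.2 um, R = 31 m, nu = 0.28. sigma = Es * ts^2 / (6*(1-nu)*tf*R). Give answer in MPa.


Step 1: Compute numerator: Es * ts^2 = 130 * 539^2 = 37767730 (GPa*um^2)
Step 2: Compute denominator (R in um): 6*(1-nu)*tf*R = 6*0.72*4.2*31e6 = 562464000.0 (um^2)
Step 3: sigma (GPa) = 37767730 / 562464000.0 = 6.7147e-02 GPa
Step 4: Convert to MPa (x1000): sigma = 67.1 MPa


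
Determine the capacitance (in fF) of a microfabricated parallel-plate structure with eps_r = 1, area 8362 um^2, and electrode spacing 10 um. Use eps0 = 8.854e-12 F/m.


Step 1: Convert area to m^2: A = 8362e-12 m^2
Step 2: Convert gap to m: d = 10e-6 m
Step 3: C = eps0 * eps_r * A / d
C = 8.854e-12 * 1 * 8362e-12 / 10e-6
Step 4: Convert to fF (multiply by 1e15).
C = 7.4 fF


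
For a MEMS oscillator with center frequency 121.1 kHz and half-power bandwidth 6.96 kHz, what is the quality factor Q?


Step 1: Q = f0 / bandwidth
Step 2: Q = 121.1 / 6.96
Q = 17.4


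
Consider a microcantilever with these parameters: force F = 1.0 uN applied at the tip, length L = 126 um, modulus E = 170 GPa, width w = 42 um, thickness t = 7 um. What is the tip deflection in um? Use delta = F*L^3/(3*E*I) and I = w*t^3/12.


Step 1: Calculate the second moment of area.
I = w * t^3 / 12 = 42 * 7^3 / 12 = 1200.5 um^4
Step 2: Convert E to consistent units (1 GPa = 1000 uN/um^2).
E = 170 GPa = 170000 uN/um^2
Step 3: Calculate tip deflection.
delta = F * L^3 / (3 * E * I)
delta = 1.0 * 126^3 / (3 * 170000 * 1200.5)
delta = 0.0033 um


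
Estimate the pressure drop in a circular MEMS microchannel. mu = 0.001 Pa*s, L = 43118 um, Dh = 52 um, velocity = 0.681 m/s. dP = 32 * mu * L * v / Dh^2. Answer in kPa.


Step 1: Convert to SI: L = 43118e-6 m, Dh = 52e-6 m
Step 2: dP = 32 * 0.001 * 43118e-6 * 0.681 / (52e-6)^2
Step 3: dP = 347495.36 Pa
Step 4: Convert to kPa: dP = 347.5 kPa


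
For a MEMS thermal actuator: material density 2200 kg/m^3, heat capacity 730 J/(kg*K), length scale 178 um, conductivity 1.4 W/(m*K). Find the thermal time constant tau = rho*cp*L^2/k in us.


Step 1: Convert L to m: L = 178e-6 m
Step 2: L^2 = (178e-6)^2 = 3.1684e-08 m^2
Step 3: tau = 2200 * 730 * 3.1684e-08 / 1.4 = 3.634607429e-02 s
Step 4: Convert to microseconds (multiply by 1e6).
tau = 36346.074 us


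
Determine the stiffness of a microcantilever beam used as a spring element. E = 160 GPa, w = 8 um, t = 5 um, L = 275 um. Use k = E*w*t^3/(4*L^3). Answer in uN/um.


Step 1: Convert E to consistent units (1 GPa = 1000 uN/um^2).
E = 160 GPa = 160000 uN/um^2
Step 2: Compute t^3 = 5^3 = 125
Step 3: Compute L^3 = 275^3 = 20796875
Step 4: k = 160000 * 8 * 125 / (4 * 20796875)
k = 1.9234 uN/um


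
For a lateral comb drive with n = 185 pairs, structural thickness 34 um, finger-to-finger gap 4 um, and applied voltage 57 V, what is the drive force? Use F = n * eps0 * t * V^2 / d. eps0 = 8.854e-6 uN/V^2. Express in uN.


Step 1: Parameters: n=185, eps0=8.854e-6 uN/V^2, t=34 um, V=57 V, d=4 um
Step 2: V^2 = 3249
Step 3: F = 185 * 8.854e-6 * 34 * 3249 / 4
F = 45.236 uN


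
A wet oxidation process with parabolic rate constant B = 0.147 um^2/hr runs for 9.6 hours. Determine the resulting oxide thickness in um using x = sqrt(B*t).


Step 1: Compute B*t = 0.147 * 9.6 = 1.4112
Step 2: x = sqrt(1.4112)
x = 1.188 um


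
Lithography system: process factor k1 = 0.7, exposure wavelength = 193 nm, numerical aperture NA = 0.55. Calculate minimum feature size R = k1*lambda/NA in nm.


Step 1: Identify values: k1 = 0.7, lambda = 193 nm, NA = 0.55
Step 2: R = k1 * lambda / NA
R = 0.7 * 193 / 0.55
R = 245.6 nm


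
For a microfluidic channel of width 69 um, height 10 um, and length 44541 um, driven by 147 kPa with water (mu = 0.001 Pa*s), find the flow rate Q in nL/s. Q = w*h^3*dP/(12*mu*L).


Step 1: Convert all dimensions to SI (meters).
w = 69e-6 m, h = 10e-6 m, L = 44541e-6 m, dP = 147e3 Pa
Step 2: Q = w * h^3 * dP / (12 * mu * L)
Q = 69e-6 * (10e-6)^3 * 147e3 / (12 * 0.001 * 44541e-6) = 1.89769e-11 m^3/s
Step 3: Convert Q from m^3/s to nL/s (1 m^3 = 1e12 nL, so multiply by 1e12).
Q = 18.977 nL/s


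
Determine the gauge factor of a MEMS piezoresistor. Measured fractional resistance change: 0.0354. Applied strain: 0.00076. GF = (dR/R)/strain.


Step 1: Identify values.
dR/R = 0.0354, strain = 0.00076
Step 2: GF = (dR/R) / strain = 0.0354 / 0.00076
GF = 46.6


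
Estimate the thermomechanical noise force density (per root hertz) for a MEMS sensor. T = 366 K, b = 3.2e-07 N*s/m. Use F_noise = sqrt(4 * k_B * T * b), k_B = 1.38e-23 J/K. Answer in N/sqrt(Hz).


Step 1: Compute 4 * k_B * T * b
= 4 * 1.38e-23 * 366 * 3.2e-07
= 6.4650e-27 N^2/Hz
Step 2: F_noise = sqrt(6.4650e-27)
F_noise = 8.04e-14 N/sqrt(Hz)


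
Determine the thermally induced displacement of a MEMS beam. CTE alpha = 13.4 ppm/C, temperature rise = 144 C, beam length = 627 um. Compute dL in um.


Step 1: Convert CTE: alpha = 13.4 ppm/C = 13.4e-6 /C
Step 2: dL = 13.4e-6 * 144 * 627
dL = 1.2099 um


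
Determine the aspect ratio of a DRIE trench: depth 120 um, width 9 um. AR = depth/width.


Step 1: AR = depth / width
Step 2: AR = 120 / 9
AR = 13.3


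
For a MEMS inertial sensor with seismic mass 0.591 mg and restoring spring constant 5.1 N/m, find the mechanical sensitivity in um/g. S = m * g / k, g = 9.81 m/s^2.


Step 1: Convert mass: m = 0.591 mg = 5.91e-07 kg
Step 2: S = m * g / k = 5.91e-07 * 9.81 / 5.1
Step 3: S = 1.14e-06 m/g
Step 4: Convert to um/g: S = 1.137 um/g


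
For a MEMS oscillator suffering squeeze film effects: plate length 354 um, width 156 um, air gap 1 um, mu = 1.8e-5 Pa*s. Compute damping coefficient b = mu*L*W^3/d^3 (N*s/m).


Step 1: Convert to SI.
L = 354e-6 m, W = 156e-6 m, d = 1e-6 m
Step 2: W^3 = (156e-6)^3 = 3.80e-12 m^3
Step 3: d^3 = (1e-6)^3 = 1.00e-18 m^3
Step 4: b = 1.8e-5 * 354e-6 * 3.80e-12 / 1.00e-18
b = 2.42e-02 N*s/m


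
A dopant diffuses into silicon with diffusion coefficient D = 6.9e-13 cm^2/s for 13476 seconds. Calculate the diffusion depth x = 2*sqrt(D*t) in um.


Step 1: Compute D*t = 6.9e-13 * 13476 = 9.29844e-09 cm^2
Step 2: sqrt(D*t) = 9.64284e-05 cm
Step 3: x = 2 * 9.64284e-05 cm = 1.928568e-04 cm
Step 4: Convert to um (1 cm = 1e4 um): x = 1.929 um


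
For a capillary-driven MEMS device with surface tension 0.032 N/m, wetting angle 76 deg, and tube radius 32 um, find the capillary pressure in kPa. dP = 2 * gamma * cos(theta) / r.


Step 1: cos(76 deg) = 0.2419
Step 2: Convert r to m: r = 32e-6 m
Step 3: dP = 2 * 0.032 * 0.2419 / 32e-6 = 483.8 Pa
Step 4: Convert Pa to kPa (divide by 1000).
dP = 0.48 kPa


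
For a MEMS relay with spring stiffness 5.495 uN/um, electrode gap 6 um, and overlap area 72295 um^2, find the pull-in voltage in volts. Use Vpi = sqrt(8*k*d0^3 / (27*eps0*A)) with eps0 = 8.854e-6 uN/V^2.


Step 1: Compute numerator: 8 * k * d0^3 = 8 * 5.495 * 6^3 = 9495.36
Step 2: Compute denominator: 27 * eps0 * A = 27 * 8.854e-6 * 72295 = 17.282698
Step 3: Vpi = sqrt(9495.36 / 17.282698)
Vpi = 23.44 V


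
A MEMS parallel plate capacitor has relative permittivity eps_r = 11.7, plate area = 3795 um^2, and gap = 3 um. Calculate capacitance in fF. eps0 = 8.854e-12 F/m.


Step 1: Convert area to m^2: A = 3795e-12 m^2
Step 2: Convert gap to m: d = 3e-6 m
Step 3: C = eps0 * eps_r * A / d
C = 8.854e-12 * 11.7 * 3795e-12 / 3e-6
Step 4: Convert to fF (multiply by 1e15).
C = 131.04 fF


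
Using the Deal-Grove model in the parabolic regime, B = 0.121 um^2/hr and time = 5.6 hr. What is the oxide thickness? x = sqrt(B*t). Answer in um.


Step 1: Compute B*t = 0.121 * 5.6 = 0.6776
Step 2: x = sqrt(0.6776)
x = 0.823 um


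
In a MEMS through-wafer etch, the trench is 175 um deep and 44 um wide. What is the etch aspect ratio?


Step 1: AR = depth / width
Step 2: AR = 175 / 44
AR = 4.0


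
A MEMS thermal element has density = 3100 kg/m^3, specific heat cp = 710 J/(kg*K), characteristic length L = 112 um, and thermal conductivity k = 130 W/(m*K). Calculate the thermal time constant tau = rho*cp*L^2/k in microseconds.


Step 1: Convert L to m: L = 112e-6 m
Step 2: L^2 = (112e-6)^2 = 1.2544e-08 m^2
Step 3: tau = 3100 * 710 * 1.2544e-08 / 130 = 2.123796e-04 s
Step 4: Convert to microseconds (multiply by 1e6).
tau = 212.38 us


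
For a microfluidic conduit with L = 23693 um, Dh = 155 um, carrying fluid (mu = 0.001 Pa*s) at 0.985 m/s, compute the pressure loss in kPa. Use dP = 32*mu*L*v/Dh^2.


Step 1: Convert to SI: L = 23693e-6 m, Dh = 155e-6 m
Step 2: dP = 32 * 0.001 * 23693e-6 * 0.985 / (155e-6)^2
Step 3: dP = 31084.43 Pa
Step 4: Convert to kPa: dP = 31.08 kPa


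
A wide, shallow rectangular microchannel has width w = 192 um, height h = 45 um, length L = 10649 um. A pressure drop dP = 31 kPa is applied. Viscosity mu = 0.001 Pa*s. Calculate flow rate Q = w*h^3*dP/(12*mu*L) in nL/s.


Step 1: Convert all dimensions to SI (meters).
w = 192e-6 m, h = 45e-6 m, L = 10649e-6 m, dP = 31e3 Pa
Step 2: Q = w * h^3 * dP / (12 * mu * L)
Q = 192e-6 * (45e-6)^3 * 31e3 / (12 * 0.001 * 10649e-6) = 4.24434219e-09 m^3/s
Step 3: Convert Q from m^3/s to nL/s (1 m^3 = 1e12 nL, so multiply by 1e12).
Q = 4244.342 nL/s


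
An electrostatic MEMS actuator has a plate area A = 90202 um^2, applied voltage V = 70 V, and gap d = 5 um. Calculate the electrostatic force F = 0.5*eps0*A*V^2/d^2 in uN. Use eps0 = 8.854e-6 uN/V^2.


Step 1: Identify parameters.
eps0 = 8.854e-6 uN/V^2, A = 90202 um^2, V = 70 V, d = 5 um
Step 2: Compute V^2 = 70^2 = 4900
Step 3: Compute d^2 = 5^2 = 25
Step 4: F = 0.5 * 8.854e-6 * 90202 * 4900 / 25
F = 78.268 uN


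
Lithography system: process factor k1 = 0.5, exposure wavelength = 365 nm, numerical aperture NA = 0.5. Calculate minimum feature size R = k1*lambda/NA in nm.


Step 1: Identify values: k1 = 0.5, lambda = 365 nm, NA = 0.5
Step 2: R = k1 * lambda / NA
R = 0.5 * 365 / 0.5
R = 365.0 nm


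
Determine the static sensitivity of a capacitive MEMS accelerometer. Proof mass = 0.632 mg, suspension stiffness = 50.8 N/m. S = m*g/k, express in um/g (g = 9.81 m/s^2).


Step 1: Convert mass: m = 0.632 mg = 6.32e-07 kg
Step 2: S = m * g / k = 6.32e-07 * 9.81 / 50.8
Step 3: S = 1.22e-07 m/g
Step 4: Convert to um/g: S = 0.122 um/g


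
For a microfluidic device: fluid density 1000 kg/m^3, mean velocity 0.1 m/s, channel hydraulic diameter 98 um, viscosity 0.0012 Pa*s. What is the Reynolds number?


Step 1: Convert Dh to meters: Dh = 98e-6 m
Step 2: Re = rho * v * Dh / mu
Re = 1000 * 0.1 * 98e-6 / 0.0012
Re = 8.167


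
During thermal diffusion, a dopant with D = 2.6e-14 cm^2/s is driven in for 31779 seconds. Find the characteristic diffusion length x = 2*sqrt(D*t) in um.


Step 1: Compute D*t = 2.6e-14 * 31779 = 8.26254e-10 cm^2
Step 2: sqrt(D*t) = 2.8745e-05 cm
Step 3: x = 2 * 2.8745e-05 cm = 5.749e-05 cm
Step 4: Convert to um (1 cm = 1e4 um): x = 0.575 um


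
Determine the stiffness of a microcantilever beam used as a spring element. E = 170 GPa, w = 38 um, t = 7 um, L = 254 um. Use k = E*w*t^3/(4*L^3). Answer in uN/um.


Step 1: Convert E to consistent units (1 GPa = 1000 uN/um^2).
E = 170 GPa = 170000 uN/um^2
Step 2: Compute t^3 = 7^3 = 343
Step 3: Compute L^3 = 254^3 = 16387064
Step 4: k = 170000 * 38 * 343 / (4 * 16387064)
k = 33.8038 uN/um


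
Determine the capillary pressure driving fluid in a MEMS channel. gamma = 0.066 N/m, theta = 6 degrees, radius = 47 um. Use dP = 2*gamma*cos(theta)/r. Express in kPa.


Step 1: cos(6 deg) = 0.9945
Step 2: Convert r to m: r = 47e-6 m
Step 3: dP = 2 * 0.066 * 0.9945 / 47e-6 = 2793.1 Pa
Step 4: Convert Pa to kPa (divide by 1000).
dP = 2.79 kPa


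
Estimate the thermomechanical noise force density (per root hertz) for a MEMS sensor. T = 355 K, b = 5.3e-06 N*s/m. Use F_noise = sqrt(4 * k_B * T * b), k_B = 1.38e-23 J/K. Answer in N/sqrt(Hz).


Step 1: Compute 4 * k_B * T * b
= 4 * 1.38e-23 * 355 * 5.3e-06
= 1.0386e-25 N^2/Hz
Step 2: F_noise = sqrt(1.0386e-25)
F_noise = 3.22e-13 N/sqrt(Hz)


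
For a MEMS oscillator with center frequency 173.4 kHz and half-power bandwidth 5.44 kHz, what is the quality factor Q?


Step 1: Q = f0 / bandwidth
Step 2: Q = 173.4 / 5.44
Q = 31.9


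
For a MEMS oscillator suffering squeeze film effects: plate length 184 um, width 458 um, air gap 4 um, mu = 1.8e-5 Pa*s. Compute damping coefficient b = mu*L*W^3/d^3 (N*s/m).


Step 1: Convert to SI.
L = 184e-6 m, W = 458e-6 m, d = 4e-6 m
Step 2: W^3 = (458e-6)^3 = 9.61e-11 m^3
Step 3: d^3 = (4e-6)^3 = 6.40e-17 m^3
Step 4: b = 1.8e-5 * 184e-6 * 9.61e-11 / 6.40e-17
b = 4.97e-03 N*s/m


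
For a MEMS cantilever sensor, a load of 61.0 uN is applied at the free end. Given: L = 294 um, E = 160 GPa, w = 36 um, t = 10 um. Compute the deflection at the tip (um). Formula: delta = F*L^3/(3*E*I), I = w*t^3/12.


Step 1: Calculate the second moment of area.
I = w * t^3 / 12 = 36 * 10^3 / 12 = 3000.0 um^4
Step 2: Convert E to consistent units (1 GPa = 1000 uN/um^2).
E = 160 GPa = 160000 uN/um^2
Step 3: Calculate tip deflection.
delta = F * L^3 / (3 * E * I)
delta = 61.0 * 294^3 / (3 * 160000 * 3000.0)
delta = 1.0765 um


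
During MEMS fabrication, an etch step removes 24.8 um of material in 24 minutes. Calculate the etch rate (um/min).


Step 1: Etch rate = depth / time
Step 2: rate = 24.8 / 24
rate = 1.033 um/min


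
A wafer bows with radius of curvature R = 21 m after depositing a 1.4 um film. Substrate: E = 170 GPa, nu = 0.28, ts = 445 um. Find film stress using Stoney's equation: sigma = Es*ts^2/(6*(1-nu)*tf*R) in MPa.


Step 1: Compute numerator: Es * ts^2 = 170 * 445^2 = 33664250 (GPa*um^2)
Step 2: Compute denominator (R in um): 6*(1-nu)*tf*R = 6*0.72*1.4*21e6 = 127008000.0 (um^2)
Step 3: sigma (GPa) = 33664250 / 127008000.0 = 2.65056e-01 GPa
Step 4: Convert to MPa (x1000): sigma = 265.1 MPa


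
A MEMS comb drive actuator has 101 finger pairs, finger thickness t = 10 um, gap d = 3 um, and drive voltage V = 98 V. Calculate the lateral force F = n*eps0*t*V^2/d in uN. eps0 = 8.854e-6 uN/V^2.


Step 1: Parameters: n=101, eps0=8.854e-6 uN/V^2, t=10 um, V=98 V, d=3 um
Step 2: V^2 = 9604
Step 3: F = 101 * 8.854e-6 * 10 * 9604 / 3
F = 28.628 uN


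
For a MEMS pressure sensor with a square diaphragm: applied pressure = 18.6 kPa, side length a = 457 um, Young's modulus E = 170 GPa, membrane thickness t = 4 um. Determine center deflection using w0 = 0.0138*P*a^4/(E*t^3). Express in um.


Step 1: Convert pressure to compatible units (E is in GPa, so P in GPa).
P = 18.6 kPa = 18.6e-6 GPa
Step 2: Compute numerator: 0.0138 * P * a^4.
a^4 = 457^4 = 43617904801
numerator = 0.0138 * 18.6e-6 * 43617904801 = 1.11958e+04
Step 3: Compute denominator: E * t^3 = 170 * 4^3 = 10880
Step 4: w0 = numerator / denominator = 1.11958e+04 / 10880 = 1.029 um


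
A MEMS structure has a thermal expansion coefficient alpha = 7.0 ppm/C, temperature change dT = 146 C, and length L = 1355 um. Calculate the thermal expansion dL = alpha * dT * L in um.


Step 1: Convert CTE: alpha = 7.0 ppm/C = 7.0e-6 /C
Step 2: dL = 7.0e-6 * 146 * 1355
dL = 1.3848 um


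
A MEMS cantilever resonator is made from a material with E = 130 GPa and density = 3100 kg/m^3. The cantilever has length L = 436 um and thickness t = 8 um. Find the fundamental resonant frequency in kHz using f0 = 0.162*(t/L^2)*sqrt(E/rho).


Step 1: Convert units to SI.
t_SI = 8e-6 m, L_SI = 436e-6 m
Step 2: Calculate sqrt(E/rho).
sqrt(130e9 / 3100) = 6475.76 m/s
Step 3: Compute f0.
f0 = 0.162 * 8e-6 / (436e-6)^2 * 6475.76 = 44149.2 Hz = 44.15 kHz


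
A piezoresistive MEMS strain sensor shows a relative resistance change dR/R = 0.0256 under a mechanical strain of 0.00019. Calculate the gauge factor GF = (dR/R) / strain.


Step 1: Identify values.
dR/R = 0.0256, strain = 0.00019
Step 2: GF = (dR/R) / strain = 0.0256 / 0.00019
GF = 134.7


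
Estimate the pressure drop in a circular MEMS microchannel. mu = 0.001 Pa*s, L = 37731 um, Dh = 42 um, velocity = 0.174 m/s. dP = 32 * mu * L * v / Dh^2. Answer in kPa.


Step 1: Convert to SI: L = 37731e-6 m, Dh = 42e-6 m
Step 2: dP = 32 * 0.001 * 37731e-6 * 0.174 / (42e-6)^2
Step 3: dP = 119096.49 Pa
Step 4: Convert to kPa: dP = 119.1 kPa


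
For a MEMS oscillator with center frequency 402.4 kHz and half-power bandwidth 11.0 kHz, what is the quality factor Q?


Step 1: Q = f0 / bandwidth
Step 2: Q = 402.4 / 11.0
Q = 36.6


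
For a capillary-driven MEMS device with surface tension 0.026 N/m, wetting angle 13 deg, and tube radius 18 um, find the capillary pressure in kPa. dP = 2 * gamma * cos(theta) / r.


Step 1: cos(13 deg) = 0.9744
Step 2: Convert r to m: r = 18e-6 m
Step 3: dP = 2 * 0.026 * 0.9744 / 18e-6 = 2814.9 Pa
Step 4: Convert Pa to kPa (divide by 1000).
dP = 2.81 kPa


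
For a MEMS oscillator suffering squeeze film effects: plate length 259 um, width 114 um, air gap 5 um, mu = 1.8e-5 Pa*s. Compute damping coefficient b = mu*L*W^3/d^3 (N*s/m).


Step 1: Convert to SI.
L = 259e-6 m, W = 114e-6 m, d = 5e-6 m
Step 2: W^3 = (114e-6)^3 = 1.48e-12 m^3
Step 3: d^3 = (5e-6)^3 = 1.25e-16 m^3
Step 4: b = 1.8e-5 * 259e-6 * 1.48e-12 / 1.25e-16
b = 5.53e-05 N*s/m


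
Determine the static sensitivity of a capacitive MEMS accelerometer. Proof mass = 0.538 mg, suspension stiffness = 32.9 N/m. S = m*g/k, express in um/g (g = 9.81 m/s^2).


Step 1: Convert mass: m = 0.538 mg = 5.38e-07 kg
Step 2: S = m * g / k = 5.38e-07 * 9.81 / 32.9
Step 3: S = 1.60e-07 m/g
Step 4: Convert to um/g: S = 0.16 um/g


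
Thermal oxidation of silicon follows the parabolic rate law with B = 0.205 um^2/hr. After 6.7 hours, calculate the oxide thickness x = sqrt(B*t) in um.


Step 1: Compute B*t = 0.205 * 6.7 = 1.3735
Step 2: x = sqrt(1.3735)
x = 1.172 um


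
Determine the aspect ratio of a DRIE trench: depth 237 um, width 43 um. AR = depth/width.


Step 1: AR = depth / width
Step 2: AR = 237 / 43
AR = 5.5


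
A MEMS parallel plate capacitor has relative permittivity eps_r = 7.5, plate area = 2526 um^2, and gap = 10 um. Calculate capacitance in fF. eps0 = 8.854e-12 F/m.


Step 1: Convert area to m^2: A = 2526e-12 m^2
Step 2: Convert gap to m: d = 10e-6 m
Step 3: C = eps0 * eps_r * A / d
C = 8.854e-12 * 7.5 * 2526e-12 / 10e-6
Step 4: Convert to fF (multiply by 1e15).
C = 16.77 fF


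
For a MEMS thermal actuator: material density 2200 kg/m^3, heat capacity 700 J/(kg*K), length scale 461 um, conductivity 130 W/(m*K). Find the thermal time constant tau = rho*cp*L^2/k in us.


Step 1: Convert L to m: L = 461e-6 m
Step 2: L^2 = (461e-6)^2 = 2.12521e-07 m^2
Step 3: tau = 2200 * 700 * 2.12521e-07 / 130 = 2.51755646e-03 s
Step 4: Convert to microseconds (multiply by 1e6).
tau = 2517.556 us


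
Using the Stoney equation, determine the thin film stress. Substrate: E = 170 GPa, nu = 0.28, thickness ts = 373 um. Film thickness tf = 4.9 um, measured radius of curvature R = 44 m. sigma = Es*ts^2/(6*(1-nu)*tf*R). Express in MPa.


Step 1: Compute numerator: Es * ts^2 = 170 * 373^2 = 23651930 (GPa*um^2)
Step 2: Compute denominator (R in um): 6*(1-nu)*tf*R = 6*0.72*4.9*44e6 = 931392000.0 (um^2)
Step 3: sigma (GPa) = 23651930 / 931392000.0 = 2.5394e-02 GPa
Step 4: Convert to MPa (x1000): sigma = 25.4 MPa


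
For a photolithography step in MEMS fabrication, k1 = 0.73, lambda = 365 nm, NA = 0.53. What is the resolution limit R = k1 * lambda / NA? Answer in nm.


Step 1: Identify values: k1 = 0.73, lambda = 365 nm, NA = 0.53
Step 2: R = k1 * lambda / NA
R = 0.73 * 365 / 0.53
R = 502.7 nm


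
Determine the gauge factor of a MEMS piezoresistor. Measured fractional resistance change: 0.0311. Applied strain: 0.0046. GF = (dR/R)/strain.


Step 1: Identify values.
dR/R = 0.0311, strain = 0.0046
Step 2: GF = (dR/R) / strain = 0.0311 / 0.0046
GF = 6.8


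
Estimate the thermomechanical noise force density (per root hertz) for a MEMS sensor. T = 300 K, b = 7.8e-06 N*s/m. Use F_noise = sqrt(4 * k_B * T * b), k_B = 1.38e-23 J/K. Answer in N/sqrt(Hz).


Step 1: Compute 4 * k_B * T * b
= 4 * 1.38e-23 * 300 * 7.8e-06
= 1.2917e-25 N^2/Hz
Step 2: F_noise = sqrt(1.2917e-25)
F_noise = 3.59e-13 N/sqrt(Hz)


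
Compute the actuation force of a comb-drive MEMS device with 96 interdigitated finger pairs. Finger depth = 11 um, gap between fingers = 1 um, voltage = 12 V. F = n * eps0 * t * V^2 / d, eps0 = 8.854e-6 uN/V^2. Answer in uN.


Step 1: Parameters: n=96, eps0=8.854e-6 uN/V^2, t=11 um, V=12 V, d=1 um
Step 2: V^2 = 144
Step 3: F = 96 * 8.854e-6 * 11 * 144 / 1
F = 1.346 uN


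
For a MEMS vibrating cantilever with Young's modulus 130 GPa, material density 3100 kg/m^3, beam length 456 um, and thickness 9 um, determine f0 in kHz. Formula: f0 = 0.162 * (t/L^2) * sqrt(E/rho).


Step 1: Convert units to SI.
t_SI = 9e-6 m, L_SI = 456e-6 m
Step 2: Calculate sqrt(E/rho).
sqrt(130e9 / 3100) = 6475.76 m/s
Step 3: Compute f0.
f0 = 0.162 * 9e-6 / (456e-6)^2 * 6475.76 = 45406.6 Hz = 45.41 kHz


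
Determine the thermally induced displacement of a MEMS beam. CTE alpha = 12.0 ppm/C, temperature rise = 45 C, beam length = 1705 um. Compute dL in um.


Step 1: Convert CTE: alpha = 12.0 ppm/C = 12.0e-6 /C
Step 2: dL = 12.0e-6 * 45 * 1705
dL = 0.9207 um


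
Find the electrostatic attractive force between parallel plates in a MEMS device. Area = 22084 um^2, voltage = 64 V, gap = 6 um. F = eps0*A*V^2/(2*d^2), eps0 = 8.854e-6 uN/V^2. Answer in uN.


Step 1: Identify parameters.
eps0 = 8.854e-6 uN/V^2, A = 22084 um^2, V = 64 V, d = 6 um
Step 2: Compute V^2 = 64^2 = 4096
Step 3: Compute d^2 = 6^2 = 36
Step 4: F = 0.5 * 8.854e-6 * 22084 * 4096 / 36
F = 11.124 uN


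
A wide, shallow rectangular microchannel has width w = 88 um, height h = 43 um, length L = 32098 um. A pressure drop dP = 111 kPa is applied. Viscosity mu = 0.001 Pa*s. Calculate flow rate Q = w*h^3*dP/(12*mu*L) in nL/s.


Step 1: Convert all dimensions to SI (meters).
w = 88e-6 m, h = 43e-6 m, L = 32098e-6 m, dP = 111e3 Pa
Step 2: Q = w * h^3 * dP / (12 * mu * L)
Q = 88e-6 * (43e-6)^3 * 111e3 / (12 * 0.001 * 32098e-6) = 2.01628444e-09 m^3/s
Step 3: Convert Q from m^3/s to nL/s (1 m^3 = 1e12 nL, so multiply by 1e12).
Q = 2016.284 nL/s


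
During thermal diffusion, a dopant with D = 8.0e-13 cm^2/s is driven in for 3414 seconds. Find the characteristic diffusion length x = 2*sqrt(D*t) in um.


Step 1: Compute D*t = 8.0e-13 * 3414 = 2.7312e-09 cm^2
Step 2: sqrt(D*t) = 5.22609e-05 cm
Step 3: x = 2 * 5.22609e-05 cm = 1.045218e-04 cm
Step 4: Convert to um (1 cm = 1e4 um): x = 1.045 um


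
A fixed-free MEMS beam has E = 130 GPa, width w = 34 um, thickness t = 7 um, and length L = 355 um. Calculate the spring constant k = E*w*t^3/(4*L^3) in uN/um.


Step 1: Convert E to consistent units (1 GPa = 1000 uN/um^2).
E = 130 GPa = 130000 uN/um^2
Step 2: Compute t^3 = 7^3 = 343
Step 3: Compute L^3 = 355^3 = 44738875
Step 4: k = 130000 * 34 * 343 / (4 * 44738875)
k = 8.4717 uN/um


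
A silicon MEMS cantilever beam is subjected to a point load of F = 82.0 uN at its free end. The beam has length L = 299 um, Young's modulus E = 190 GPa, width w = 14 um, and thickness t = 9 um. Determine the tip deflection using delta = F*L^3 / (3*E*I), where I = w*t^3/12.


Step 1: Calculate the second moment of area.
I = w * t^3 / 12 = 14 * 9^3 / 12 = 850.5 um^4
Step 2: Convert E to consistent units (1 GPa = 1000 uN/um^2).
E = 190 GPa = 190000 uN/um^2
Step 3: Calculate tip deflection.
delta = F * L^3 / (3 * E * I)
delta = 82.0 * 299^3 / (3 * 190000 * 850.5)
delta = 4.5215 um


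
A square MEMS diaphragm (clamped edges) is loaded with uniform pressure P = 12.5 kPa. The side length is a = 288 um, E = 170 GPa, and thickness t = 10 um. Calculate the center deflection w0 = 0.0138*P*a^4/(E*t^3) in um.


Step 1: Convert pressure to compatible units (E is in GPa, so P in GPa).
P = 12.5 kPa = 12.5e-6 GPa
Step 2: Compute numerator: 0.0138 * P * a^4.
a^4 = 288^4 = 6879707136
numerator = 0.0138 * 12.5e-6 * 6879707136 = 1.19e+03
Step 3: Compute denominator: E * t^3 = 170 * 10^3 = 170000
Step 4: w0 = numerator / denominator = 1.19e+03 / 170000 = 0.007 um


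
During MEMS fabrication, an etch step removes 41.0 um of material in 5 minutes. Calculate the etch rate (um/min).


Step 1: Etch rate = depth / time
Step 2: rate = 41.0 / 5
rate = 8.2 um/min


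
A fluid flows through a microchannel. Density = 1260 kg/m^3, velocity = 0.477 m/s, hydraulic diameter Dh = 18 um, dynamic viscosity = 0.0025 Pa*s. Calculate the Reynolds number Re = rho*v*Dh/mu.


Step 1: Convert Dh to meters: Dh = 18e-6 m
Step 2: Re = rho * v * Dh / mu
Re = 1260 * 0.477 * 18e-6 / 0.0025
Re = 4.327


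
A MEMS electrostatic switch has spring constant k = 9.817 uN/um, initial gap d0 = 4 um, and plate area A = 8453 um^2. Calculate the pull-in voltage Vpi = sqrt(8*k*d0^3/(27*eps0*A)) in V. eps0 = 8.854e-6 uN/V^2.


Step 1: Compute numerator: 8 * k * d0^3 = 8 * 9.817 * 4^3 = 5026.304
Step 2: Compute denominator: 27 * eps0 * A = 27 * 8.854e-6 * 8453 = 2.020757
Step 3: Vpi = sqrt(5026.304 / 2.020757)
Vpi = 49.87 V


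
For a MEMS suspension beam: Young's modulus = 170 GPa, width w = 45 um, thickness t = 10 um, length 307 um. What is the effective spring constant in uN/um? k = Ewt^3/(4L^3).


Step 1: Convert E to consistent units (1 GPa = 1000 uN/um^2).
E = 170 GPa = 170000 uN/um^2
Step 2: Compute t^3 = 10^3 = 1000
Step 3: Compute L^3 = 307^3 = 28934443
Step 4: k = 170000 * 45 * 1000 / (4 * 28934443)
k = 66.0977 uN/um


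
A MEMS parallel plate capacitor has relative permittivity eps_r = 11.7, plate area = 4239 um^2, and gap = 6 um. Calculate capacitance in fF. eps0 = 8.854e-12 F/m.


Step 1: Convert area to m^2: A = 4239e-12 m^2
Step 2: Convert gap to m: d = 6e-6 m
Step 3: C = eps0 * eps_r * A / d
C = 8.854e-12 * 11.7 * 4239e-12 / 6e-6
Step 4: Convert to fF (multiply by 1e15).
C = 73.19 fF


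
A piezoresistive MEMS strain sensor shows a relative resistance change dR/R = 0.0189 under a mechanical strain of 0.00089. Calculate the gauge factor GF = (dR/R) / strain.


Step 1: Identify values.
dR/R = 0.0189, strain = 0.00089
Step 2: GF = (dR/R) / strain = 0.0189 / 0.00089
GF = 21.2


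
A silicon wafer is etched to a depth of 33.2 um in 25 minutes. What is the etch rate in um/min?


Step 1: Etch rate = depth / time
Step 2: rate = 33.2 / 25
rate = 1.328 um/min


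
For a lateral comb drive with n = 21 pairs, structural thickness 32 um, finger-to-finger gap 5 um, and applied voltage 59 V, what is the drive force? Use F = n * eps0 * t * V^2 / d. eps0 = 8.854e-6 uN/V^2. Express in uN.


Step 1: Parameters: n=21, eps0=8.854e-6 uN/V^2, t=32 um, V=59 V, d=5 um
Step 2: V^2 = 3481
Step 3: F = 21 * 8.854e-6 * 32 * 3481 / 5
F = 4.142 uN


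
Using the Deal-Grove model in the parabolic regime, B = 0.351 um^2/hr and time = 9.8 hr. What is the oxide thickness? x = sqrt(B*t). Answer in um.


Step 1: Compute B*t = 0.351 * 9.8 = 3.4398
Step 2: x = sqrt(3.4398)
x = 1.855 um


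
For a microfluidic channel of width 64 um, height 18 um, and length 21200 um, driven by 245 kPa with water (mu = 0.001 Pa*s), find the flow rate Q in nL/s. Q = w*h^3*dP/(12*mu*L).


Step 1: Convert all dimensions to SI (meters).
w = 64e-6 m, h = 18e-6 m, L = 21200e-6 m, dP = 245e3 Pa
Step 2: Q = w * h^3 * dP / (12 * mu * L)
Q = 64e-6 * (18e-6)^3 * 245e3 / (12 * 0.001 * 21200e-6) = 3.594566e-10 m^3/s
Step 3: Convert Q from m^3/s to nL/s (1 m^3 = 1e12 nL, so multiply by 1e12).
Q = 359.457 nL/s


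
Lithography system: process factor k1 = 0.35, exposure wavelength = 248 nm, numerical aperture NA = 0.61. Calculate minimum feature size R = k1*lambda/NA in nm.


Step 1: Identify values: k1 = 0.35, lambda = 248 nm, NA = 0.61
Step 2: R = k1 * lambda / NA
R = 0.35 * 248 / 0.61
R = 142.3 nm


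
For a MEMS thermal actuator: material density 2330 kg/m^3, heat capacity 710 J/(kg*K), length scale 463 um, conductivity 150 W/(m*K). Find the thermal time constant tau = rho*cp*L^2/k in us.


Step 1: Convert L to m: L = 463e-6 m
Step 2: L^2 = (463e-6)^2 = 2.14369e-07 m^2
Step 3: tau = 2330 * 710 * 2.14369e-07 / 150 = 2.36420424e-03 s
Step 4: Convert to microseconds (multiply by 1e6).
tau = 2364.204 us


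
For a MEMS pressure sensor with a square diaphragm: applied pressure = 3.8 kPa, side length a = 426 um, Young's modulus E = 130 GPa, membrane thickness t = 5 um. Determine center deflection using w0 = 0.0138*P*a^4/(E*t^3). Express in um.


Step 1: Convert pressure to compatible units (E is in GPa, so P in GPa).
P = 3.8 kPa = 3.8e-6 GPa
Step 2: Compute numerator: 0.0138 * P * a^4.
a^4 = 426^4 = 32933538576
numerator = 0.0138 * 3.8e-6 * 32933538576 = 1.72703e+03
Step 3: Compute denominator: E * t^3 = 130 * 5^3 = 16250
Step 4: w0 = numerator / denominator = 1.72703e+03 / 16250 = 0.1063 um


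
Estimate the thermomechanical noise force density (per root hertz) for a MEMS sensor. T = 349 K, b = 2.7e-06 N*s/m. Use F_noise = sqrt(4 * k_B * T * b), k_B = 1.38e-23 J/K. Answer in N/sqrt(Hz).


Step 1: Compute 4 * k_B * T * b
= 4 * 1.38e-23 * 349 * 2.7e-06
= 5.2015e-26 N^2/Hz
Step 2: F_noise = sqrt(5.2015e-26)
F_noise = 2.28e-13 N/sqrt(Hz)


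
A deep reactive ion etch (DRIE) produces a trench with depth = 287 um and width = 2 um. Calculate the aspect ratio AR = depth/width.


Step 1: AR = depth / width
Step 2: AR = 287 / 2
AR = 143.5


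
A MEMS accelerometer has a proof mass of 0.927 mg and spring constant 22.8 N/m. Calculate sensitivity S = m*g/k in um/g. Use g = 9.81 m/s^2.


Step 1: Convert mass: m = 0.927 mg = 9.27e-07 kg
Step 2: S = m * g / k = 9.27e-07 * 9.81 / 22.8
Step 3: S = 3.99e-07 m/g
Step 4: Convert to um/g: S = 0.399 um/g


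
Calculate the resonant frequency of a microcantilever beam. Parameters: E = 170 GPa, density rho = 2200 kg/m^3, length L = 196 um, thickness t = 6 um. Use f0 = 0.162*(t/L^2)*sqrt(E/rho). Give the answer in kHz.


Step 1: Convert units to SI.
t_SI = 6e-6 m, L_SI = 196e-6 m
Step 2: Calculate sqrt(E/rho).
sqrt(170e9 / 2200) = 8790.49 m/s
Step 3: Compute f0.
f0 = 0.162 * 6e-6 / (196e-6)^2 * 8790.49 = 222416.6 Hz = 222.42 kHz


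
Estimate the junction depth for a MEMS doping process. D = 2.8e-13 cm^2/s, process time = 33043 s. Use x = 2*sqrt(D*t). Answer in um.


Step 1: Compute D*t = 2.8e-13 * 33043 = 9.25204e-09 cm^2
Step 2: sqrt(D*t) = 9.61875e-05 cm
Step 3: x = 2 * 9.61875e-05 cm = 1.92375e-04 cm
Step 4: Convert to um (1 cm = 1e4 um): x = 1.924 um


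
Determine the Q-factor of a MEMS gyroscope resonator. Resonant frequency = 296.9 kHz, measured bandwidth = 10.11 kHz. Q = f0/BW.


Step 1: Q = f0 / bandwidth
Step 2: Q = 296.9 / 10.11
Q = 29.4


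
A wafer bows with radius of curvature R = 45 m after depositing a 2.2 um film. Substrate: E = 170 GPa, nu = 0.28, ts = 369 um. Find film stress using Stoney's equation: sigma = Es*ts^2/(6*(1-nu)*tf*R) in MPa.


Step 1: Compute numerator: Es * ts^2 = 170 * 369^2 = 23147370 (GPa*um^2)
Step 2: Compute denominator (R in um): 6*(1-nu)*tf*R = 6*0.72*2.2*45e6 = 427680000.0 (um^2)
Step 3: sigma (GPa) = 23147370 / 427680000.0 = 5.4123e-02 GPa
Step 4: Convert to MPa (x1000): sigma = 54.1 MPa


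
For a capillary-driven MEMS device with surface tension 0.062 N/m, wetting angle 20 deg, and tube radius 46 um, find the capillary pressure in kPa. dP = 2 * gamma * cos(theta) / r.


Step 1: cos(20 deg) = 0.9397
Step 2: Convert r to m: r = 46e-6 m
Step 3: dP = 2 * 0.062 * 0.9397 / 46e-6 = 2533.1 Pa
Step 4: Convert Pa to kPa (divide by 1000).
dP = 2.53 kPa


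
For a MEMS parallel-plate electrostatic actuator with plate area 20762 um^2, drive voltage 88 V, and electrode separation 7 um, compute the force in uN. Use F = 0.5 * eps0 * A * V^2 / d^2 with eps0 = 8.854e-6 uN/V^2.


Step 1: Identify parameters.
eps0 = 8.854e-6 uN/V^2, A = 20762 um^2, V = 88 V, d = 7 um
Step 2: Compute V^2 = 88^2 = 7744
Step 3: Compute d^2 = 7^2 = 49
Step 4: F = 0.5 * 8.854e-6 * 20762 * 7744 / 49
F = 14.526 uN


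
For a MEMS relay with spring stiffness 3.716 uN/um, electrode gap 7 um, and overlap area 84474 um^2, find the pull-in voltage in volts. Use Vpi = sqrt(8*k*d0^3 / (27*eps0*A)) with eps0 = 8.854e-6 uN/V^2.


Step 1: Compute numerator: 8 * k * d0^3 = 8 * 3.716 * 7^3 = 10196.704
Step 2: Compute denominator: 27 * eps0 * A = 27 * 8.854e-6 * 84474 = 20.194185
Step 3: Vpi = sqrt(10196.704 / 20.194185)
Vpi = 22.47 V


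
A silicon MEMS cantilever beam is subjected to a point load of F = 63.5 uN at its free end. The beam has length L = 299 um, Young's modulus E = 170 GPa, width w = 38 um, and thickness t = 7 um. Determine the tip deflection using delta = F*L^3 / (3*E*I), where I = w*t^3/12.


Step 1: Calculate the second moment of area.
I = w * t^3 / 12 = 38 * 7^3 / 12 = 1086.1667 um^4
Step 2: Convert E to consistent units (1 GPa = 1000 uN/um^2).
E = 170 GPa = 170000 uN/um^2
Step 3: Calculate tip deflection.
delta = F * L^3 / (3 * E * I)
delta = 63.5 * 299^3 / (3 * 170000 * 1086.1667)
delta = 3.0642 um


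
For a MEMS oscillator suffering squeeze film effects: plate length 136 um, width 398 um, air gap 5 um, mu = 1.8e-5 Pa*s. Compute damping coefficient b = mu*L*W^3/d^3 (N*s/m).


Step 1: Convert to SI.
L = 136e-6 m, W = 398e-6 m, d = 5e-6 m
Step 2: W^3 = (398e-6)^3 = 6.30e-11 m^3
Step 3: d^3 = (5e-6)^3 = 1.25e-16 m^3
Step 4: b = 1.8e-5 * 136e-6 * 6.30e-11 / 1.25e-16
b = 1.23e-03 N*s/m


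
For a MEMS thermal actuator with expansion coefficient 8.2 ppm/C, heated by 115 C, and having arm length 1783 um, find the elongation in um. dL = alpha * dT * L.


Step 1: Convert CTE: alpha = 8.2 ppm/C = 8.2e-6 /C
Step 2: dL = 8.2e-6 * 115 * 1783
dL = 1.6814 um


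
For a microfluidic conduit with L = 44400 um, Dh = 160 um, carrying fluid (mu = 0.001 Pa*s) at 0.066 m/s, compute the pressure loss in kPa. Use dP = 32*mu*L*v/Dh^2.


Step 1: Convert to SI: L = 44400e-6 m, Dh = 160e-6 m
Step 2: dP = 32 * 0.001 * 44400e-6 * 0.066 / (160e-6)^2
Step 3: dP = 3663.00 Pa
Step 4: Convert to kPa: dP = 3.66 kPa
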